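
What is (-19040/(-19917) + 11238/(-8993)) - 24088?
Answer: -4314540539654/179113581 ≈ -24088.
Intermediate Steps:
(-19040/(-19917) + 11238/(-8993)) - 24088 = (-19040*(-1/19917) + 11238*(-1/8993)) - 24088 = (19040/19917 - 11238/8993) - 24088 = -52600526/179113581 - 24088 = -4314540539654/179113581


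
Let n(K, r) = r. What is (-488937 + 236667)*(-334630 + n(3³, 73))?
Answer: 84398694390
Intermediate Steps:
(-488937 + 236667)*(-334630 + n(3³, 73)) = (-488937 + 236667)*(-334630 + 73) = -252270*(-334557) = 84398694390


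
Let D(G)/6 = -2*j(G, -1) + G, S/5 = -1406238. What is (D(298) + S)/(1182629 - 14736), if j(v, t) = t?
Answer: -7029390/1167893 ≈ -6.0189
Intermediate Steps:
S = -7031190 (S = 5*(-1406238) = -7031190)
D(G) = 12 + 6*G (D(G) = 6*(-2*(-1) + G) = 6*(2 + G) = 12 + 6*G)
(D(298) + S)/(1182629 - 14736) = ((12 + 6*298) - 7031190)/(1182629 - 14736) = ((12 + 1788) - 7031190)/1167893 = (1800 - 7031190)*(1/1167893) = -7029390*1/1167893 = -7029390/1167893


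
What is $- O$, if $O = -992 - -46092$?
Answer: $-45100$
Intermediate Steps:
$O = 45100$ ($O = -992 + 46092 = 45100$)
$- O = \left(-1\right) 45100 = -45100$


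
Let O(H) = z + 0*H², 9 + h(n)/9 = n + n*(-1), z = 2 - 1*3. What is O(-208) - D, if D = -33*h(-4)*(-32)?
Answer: 85535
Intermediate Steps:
z = -1 (z = 2 - 3 = -1)
h(n) = -81 (h(n) = -81 + 9*(n + n*(-1)) = -81 + 9*(n - n) = -81 + 9*0 = -81 + 0 = -81)
D = -85536 (D = -33*(-81)*(-32) = 2673*(-32) = -85536)
O(H) = -1 (O(H) = -1 + 0*H² = -1 + 0 = -1)
O(-208) - D = -1 - 1*(-85536) = -1 + 85536 = 85535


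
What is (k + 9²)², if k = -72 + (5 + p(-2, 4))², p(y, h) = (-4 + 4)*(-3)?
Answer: 1156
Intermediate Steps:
p(y, h) = 0 (p(y, h) = 0*(-3) = 0)
k = -47 (k = -72 + (5 + 0)² = -72 + 5² = -72 + 25 = -47)
(k + 9²)² = (-47 + 9²)² = (-47 + 81)² = 34² = 1156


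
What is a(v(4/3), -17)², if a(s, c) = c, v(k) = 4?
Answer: 289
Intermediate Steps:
a(v(4/3), -17)² = (-17)² = 289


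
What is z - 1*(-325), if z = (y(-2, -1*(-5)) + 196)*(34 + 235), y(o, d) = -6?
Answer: 51435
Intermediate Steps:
z = 51110 (z = (-6 + 196)*(34 + 235) = 190*269 = 51110)
z - 1*(-325) = 51110 - 1*(-325) = 51110 + 325 = 51435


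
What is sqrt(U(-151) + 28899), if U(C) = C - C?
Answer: 39*sqrt(19) ≈ 170.00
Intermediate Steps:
U(C) = 0
sqrt(U(-151) + 28899) = sqrt(0 + 28899) = sqrt(28899) = 39*sqrt(19)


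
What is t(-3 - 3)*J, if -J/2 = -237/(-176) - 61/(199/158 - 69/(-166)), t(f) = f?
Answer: -25422279/60412 ≈ -420.81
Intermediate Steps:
J = 8474093/120824 (J = -2*(-237/(-176) - 61/(199/158 - 69/(-166))) = -2*(-237*(-1/176) - 61/(199*(1/158) - 69*(-1/166))) = -2*(237/176 - 61/(199/158 + 69/166)) = -2*(237/176 - 61/10984/6557) = -2*(237/176 - 61*6557/10984) = -2*(237/176 - 399977/10984) = -2*(-8474093/241648) = 8474093/120824 ≈ 70.136)
t(-3 - 3)*J = (-3 - 3)*(8474093/120824) = -6*8474093/120824 = -25422279/60412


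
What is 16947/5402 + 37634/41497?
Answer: 906548527/224166794 ≈ 4.0441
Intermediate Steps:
16947/5402 + 37634/41497 = 906548527/224166794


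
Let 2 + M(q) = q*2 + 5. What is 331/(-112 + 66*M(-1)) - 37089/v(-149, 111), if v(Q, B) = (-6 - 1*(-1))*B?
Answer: 507463/8510 ≈ 59.631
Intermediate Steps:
M(q) = 3 + 2*q (M(q) = -2 + (q*2 + 5) = -2 + (2*q + 5) = -2 + (5 + 2*q) = 3 + 2*q)
v(Q, B) = -5*B (v(Q, B) = (-6 + 1)*B = -5*B)
331/(-112 + 66*M(-1)) - 37089/v(-149, 111) = 331/(-112 + 66*(3 + 2*(-1))) - 37089/((-5*111)) = 331/(-112 + 66*(3 - 2)) - 37089/(-555) = 331/(-112 + 66*1) - 37089*(-1/555) = 331/(-112 + 66) + 12363/185 = 331/(-46) + 12363/185 = 331*(-1/46) + 12363/185 = -331/46 + 12363/185 = 507463/8510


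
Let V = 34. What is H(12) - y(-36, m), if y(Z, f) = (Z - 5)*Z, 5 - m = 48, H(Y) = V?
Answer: -1442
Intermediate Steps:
H(Y) = 34
m = -43 (m = 5 - 1*48 = 5 - 48 = -43)
y(Z, f) = Z*(-5 + Z) (y(Z, f) = (-5 + Z)*Z = Z*(-5 + Z))
H(12) - y(-36, m) = 34 - (-36)*(-5 - 36) = 34 - (-36)*(-41) = 34 - 1*1476 = 34 - 1476 = -1442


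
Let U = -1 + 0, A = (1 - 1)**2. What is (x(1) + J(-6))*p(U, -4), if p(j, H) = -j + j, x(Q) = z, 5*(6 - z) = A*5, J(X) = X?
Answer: 0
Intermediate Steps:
A = 0 (A = 0**2 = 0)
U = -1
z = 6 (z = 6 - 0*5 = 6 - 1/5*0 = 6 + 0 = 6)
x(Q) = 6
p(j, H) = 0
(x(1) + J(-6))*p(U, -4) = (6 - 6)*0 = 0*0 = 0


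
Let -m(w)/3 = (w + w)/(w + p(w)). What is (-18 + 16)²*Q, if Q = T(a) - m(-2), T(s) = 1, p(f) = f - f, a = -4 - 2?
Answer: 28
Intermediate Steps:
a = -6
p(f) = 0
m(w) = -6 (m(w) = -3*(w + w)/(w + 0) = -3*2*w/w = -3*2 = -6)
Q = 7 (Q = 1 - 1*(-6) = 1 + 6 = 7)
(-18 + 16)²*Q = (-18 + 16)²*7 = (-2)²*7 = 4*7 = 28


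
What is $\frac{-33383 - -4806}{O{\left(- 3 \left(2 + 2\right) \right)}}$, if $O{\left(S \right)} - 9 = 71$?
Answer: $- \frac{28577}{80} \approx -357.21$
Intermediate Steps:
$O{\left(S \right)} = 80$ ($O{\left(S \right)} = 9 + 71 = 80$)
$\frac{-33383 - -4806}{O{\left(- 3 \left(2 + 2\right) \right)}} = \frac{-33383 - -4806}{80} = \left(-33383 + 4806\right) \frac{1}{80} = \left(-28577\right) \frac{1}{80} = - \frac{28577}{80}$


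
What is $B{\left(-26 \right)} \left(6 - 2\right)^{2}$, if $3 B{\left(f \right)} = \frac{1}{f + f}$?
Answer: $- \frac{4}{39} \approx -0.10256$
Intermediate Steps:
$B{\left(f \right)} = \frac{1}{6 f}$ ($B{\left(f \right)} = \frac{1}{3 \left(f + f\right)} = \frac{1}{3 \cdot 2 f} = \frac{\frac{1}{2} \frac{1}{f}}{3} = \frac{1}{6 f}$)
$B{\left(-26 \right)} \left(6 - 2\right)^{2} = \frac{1}{6 \left(-26\right)} \left(6 - 2\right)^{2} = \frac{1}{6} \left(- \frac{1}{26}\right) 4^{2} = \left(- \frac{1}{156}\right) 16 = - \frac{4}{39}$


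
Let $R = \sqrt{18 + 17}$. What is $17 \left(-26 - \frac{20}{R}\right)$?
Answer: $-442 - \frac{68 \sqrt{35}}{7} \approx -499.47$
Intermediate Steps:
$R = \sqrt{35} \approx 5.9161$
$17 \left(-26 - \frac{20}{R}\right) = 17 \left(-26 - \frac{20}{\sqrt{35}}\right) = 17 \left(-26 - 20 \frac{\sqrt{35}}{35}\right) = 17 \left(-26 - \frac{4 \sqrt{35}}{7}\right) = -442 - \frac{68 \sqrt{35}}{7}$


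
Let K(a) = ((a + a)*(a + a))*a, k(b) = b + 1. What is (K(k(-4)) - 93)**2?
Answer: 40401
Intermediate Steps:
k(b) = 1 + b
K(a) = 4*a**3 (K(a) = ((2*a)*(2*a))*a = (4*a**2)*a = 4*a**3)
(K(k(-4)) - 93)**2 = (4*(1 - 4)**3 - 93)**2 = (4*(-3)**3 - 93)**2 = (4*(-27) - 93)**2 = (-108 - 93)**2 = (-201)**2 = 40401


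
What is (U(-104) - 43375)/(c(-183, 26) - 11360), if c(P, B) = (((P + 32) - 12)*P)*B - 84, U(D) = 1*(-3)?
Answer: -21689/382055 ≈ -0.056769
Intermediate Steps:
U(D) = -3
c(P, B) = -84 + B*P*(20 + P) (c(P, B) = (((32 + P) - 12)*P)*B - 84 = ((20 + P)*P)*B - 84 = (P*(20 + P))*B - 84 = B*P*(20 + P) - 84 = -84 + B*P*(20 + P))
(U(-104) - 43375)/(c(-183, 26) - 11360) = (-3 - 43375)/((-84 + 26*(-183)**2 + 20*26*(-183)) - 11360) = -43378/((-84 + 26*33489 - 95160) - 11360) = -43378/((-84 + 870714 - 95160) - 11360) = -43378/(775470 - 11360) = -43378/764110 = -43378*1/764110 = -21689/382055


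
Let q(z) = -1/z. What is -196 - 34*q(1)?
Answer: -162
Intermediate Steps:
-196 - 34*q(1) = -196 - (-34)/1 = -196 - (-34) = -196 - 34*(-1) = -196 + 34 = -162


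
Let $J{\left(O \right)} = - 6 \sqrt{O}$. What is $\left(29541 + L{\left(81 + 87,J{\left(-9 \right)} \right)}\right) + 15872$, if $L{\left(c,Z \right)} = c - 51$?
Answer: $45530$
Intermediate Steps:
$L{\left(c,Z \right)} = -51 + c$
$\left(29541 + L{\left(81 + 87,J{\left(-9 \right)} \right)}\right) + 15872 = \left(29541 + \left(-51 + \left(81 + 87\right)\right)\right) + 15872 = \left(29541 + \left(-51 + 168\right)\right) + 15872 = \left(29541 + 117\right) + 15872 = 29658 + 15872 = 45530$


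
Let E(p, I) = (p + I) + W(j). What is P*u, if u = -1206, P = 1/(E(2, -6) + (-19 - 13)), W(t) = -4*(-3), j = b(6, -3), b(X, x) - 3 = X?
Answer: 201/4 ≈ 50.250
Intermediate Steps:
b(X, x) = 3 + X
j = 9 (j = 3 + 6 = 9)
W(t) = 12
E(p, I) = 12 + I + p (E(p, I) = (p + I) + 12 = (I + p) + 12 = 12 + I + p)
P = -1/24 (P = 1/((12 - 6 + 2) + (-19 - 13)) = 1/(8 - 32) = 1/(-24) = -1/24 ≈ -0.041667)
P*u = -1/24*(-1206) = 201/4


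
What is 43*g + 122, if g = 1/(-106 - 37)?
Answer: 17403/143 ≈ 121.70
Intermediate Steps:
g = -1/143 (g = 1/(-143) = -1/143 ≈ -0.0069930)
43*g + 122 = 43*(-1/143) + 122 = -43/143 + 122 = 17403/143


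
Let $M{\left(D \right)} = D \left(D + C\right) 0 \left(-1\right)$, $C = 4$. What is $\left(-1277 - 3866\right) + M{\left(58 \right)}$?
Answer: $-5143$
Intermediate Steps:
$M{\left(D \right)} = 0$ ($M{\left(D \right)} = D \left(D + 4\right) 0 \left(-1\right) = D \left(4 + D\right) 0 \left(-1\right) = 0 \left(-1\right) = 0$)
$\left(-1277 - 3866\right) + M{\left(58 \right)} = \left(-1277 - 3866\right) + 0 = -5143 + 0 = -5143$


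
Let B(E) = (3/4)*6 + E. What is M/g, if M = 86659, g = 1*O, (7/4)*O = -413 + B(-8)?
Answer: -86659/238 ≈ -364.11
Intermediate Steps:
B(E) = 9/2 + E (B(E) = (3*(¼))*6 + E = (¾)*6 + E = 9/2 + E)
O = -238 (O = 4*(-413 + (9/2 - 8))/7 = 4*(-413 - 7/2)/7 = (4/7)*(-833/2) = -238)
g = -238 (g = 1*(-238) = -238)
M/g = 86659/(-238) = 86659*(-1/238) = -86659/238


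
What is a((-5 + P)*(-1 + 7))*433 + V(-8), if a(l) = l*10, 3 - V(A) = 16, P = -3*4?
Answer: -441673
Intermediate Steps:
P = -12
V(A) = -13 (V(A) = 3 - 1*16 = 3 - 16 = -13)
a(l) = 10*l
a((-5 + P)*(-1 + 7))*433 + V(-8) = (10*((-5 - 12)*(-1 + 7)))*433 - 13 = (10*(-17*6))*433 - 13 = (10*(-102))*433 - 13 = -1020*433 - 13 = -441660 - 13 = -441673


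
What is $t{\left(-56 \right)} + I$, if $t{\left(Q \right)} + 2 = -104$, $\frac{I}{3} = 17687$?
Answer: $52955$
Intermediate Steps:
$I = 53061$ ($I = 3 \cdot 17687 = 53061$)
$t{\left(Q \right)} = -106$ ($t{\left(Q \right)} = -2 - 104 = -106$)
$t{\left(-56 \right)} + I = -106 + 53061 = 52955$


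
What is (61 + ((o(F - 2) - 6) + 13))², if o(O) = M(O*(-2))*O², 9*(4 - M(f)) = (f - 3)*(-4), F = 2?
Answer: 4624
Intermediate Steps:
M(f) = 8/3 + 4*f/9 (M(f) = 4 - (f - 3)*(-4)/9 = 4 - (-3 + f)*(-4)/9 = 4 - (12 - 4*f)/9 = 4 + (-4/3 + 4*f/9) = 8/3 + 4*f/9)
o(O) = O²*(8/3 - 8*O/9) (o(O) = (8/3 + 4*(O*(-2))/9)*O² = (8/3 + 4*(-2*O)/9)*O² = (8/3 - 8*O/9)*O² = O²*(8/3 - 8*O/9))
(61 + ((o(F - 2) - 6) + 13))² = (61 + ((8*(2 - 2)²*(3 - (2 - 2))/9 - 6) + 13))² = (61 + (((8/9)*0²*(3 - 1*0) - 6) + 13))² = (61 + (((8/9)*0*(3 + 0) - 6) + 13))² = (61 + (((8/9)*0*3 - 6) + 13))² = (61 + ((0 - 6) + 13))² = (61 + (-6 + 13))² = (61 + 7)² = 68² = 4624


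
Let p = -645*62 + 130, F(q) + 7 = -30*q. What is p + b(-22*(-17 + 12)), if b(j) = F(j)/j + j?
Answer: -4375807/110 ≈ -39780.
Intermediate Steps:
F(q) = -7 - 30*q
p = -39860 (p = -39990 + 130 = -39860)
b(j) = j + (-7 - 30*j)/j (b(j) = (-7 - 30*j)/j + j = j + (-7 - 30*j)/j)
p + b(-22*(-17 + 12)) = -39860 + (-30 - 22*(-17 + 12) - 7*(-1/(22*(-17 + 12)))) = -39860 + (-30 - 22*(-5) - 7/((-22*(-5)))) = -39860 + (-30 + 110 - 7/110) = -39860 + 8793/110 = -4375807/110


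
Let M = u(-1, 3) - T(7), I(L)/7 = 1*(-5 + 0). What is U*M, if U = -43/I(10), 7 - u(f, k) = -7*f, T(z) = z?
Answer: -43/5 ≈ -8.6000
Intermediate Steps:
u(f, k) = 7 + 7*f (u(f, k) = 7 - (-7)*f = 7 + 7*f)
I(L) = -35 (I(L) = 7*(1*(-5 + 0)) = 7*(1*(-5)) = 7*(-5) = -35)
U = 43/35 (U = -43/(-35) = -43*(-1/35) = 43/35 ≈ 1.2286)
M = -7 (M = (7 + 7*(-1)) - 1*7 = (7 - 7) - 7 = 0 - 7 = -7)
U*M = (43/35)*(-7) = -43/5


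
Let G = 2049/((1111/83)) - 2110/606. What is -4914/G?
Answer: -1169883/35614 ≈ -32.849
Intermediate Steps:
G = 498596/3333 (G = 2049/((1111*(1/83))) - 2110*1/606 = 2049/(1111/83) - 1055/303 = 2049*(83/1111) - 1055/303 = 170067/1111 - 1055/303 = 498596/3333 ≈ 149.59)
-4914/G = -4914/498596/3333 = -4914*3333/498596 = -1169883/35614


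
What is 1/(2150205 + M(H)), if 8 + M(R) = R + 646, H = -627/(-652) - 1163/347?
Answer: 226244/486614782985 ≈ 4.6493e-7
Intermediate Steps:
H = -540707/226244 (H = -627*(-1/652) - 1163*1/347 = 627/652 - 1163/347 = -540707/226244 ≈ -2.3899)
M(R) = 638 + R (M(R) = -8 + (R + 646) = -8 + (646 + R) = 638 + R)
1/(2150205 + M(H)) = 1/(2150205 + (638 - 540707/226244)) = 1/(2150205 + 143802965/226244) = 1/(486614782985/226244) = 226244/486614782985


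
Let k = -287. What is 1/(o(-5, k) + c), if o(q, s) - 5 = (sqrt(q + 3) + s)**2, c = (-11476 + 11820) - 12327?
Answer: I/(574*sqrt(2) + 70389*I) ≈ 1.4205e-5 + 1.6382e-7*I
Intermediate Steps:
c = -11983 (c = 344 - 12327 = -11983)
o(q, s) = 5 + (s + sqrt(3 + q))**2 (o(q, s) = 5 + (sqrt(q + 3) + s)**2 = 5 + (sqrt(3 + q) + s)**2 = 5 + (s + sqrt(3 + q))**2)
1/(o(-5, k) + c) = 1/((5 + (-287 + sqrt(3 - 5))**2) - 11983) = 1/((5 + (-287 + sqrt(-2))**2) - 11983) = 1/((5 + (-287 + I*sqrt(2))**2) - 11983) = 1/(-11978 + (-287 + I*sqrt(2))**2)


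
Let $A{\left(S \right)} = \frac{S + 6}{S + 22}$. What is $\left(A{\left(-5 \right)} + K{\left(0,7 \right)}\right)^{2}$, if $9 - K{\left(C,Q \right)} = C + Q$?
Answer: $\frac{1225}{289} \approx 4.2388$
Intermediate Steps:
$A{\left(S \right)} = \frac{6 + S}{22 + S}$
$K{\left(C,Q \right)} = 9 - C - Q$ ($K{\left(C,Q \right)} = 9 - \left(C + Q\right) = 9 - C - Q$)
$\left(A{\left(-5 \right)} + K{\left(0,7 \right)}\right)^{2} = \left(\frac{6 - 5}{22 - 5} - -2\right)^{2} = \left(\frac{1}{17} \cdot 1 + \left(9 + 0 - 7\right)\right)^{2} = \left(\frac{1}{17} \cdot 1 + 2\right)^{2} = \left(\frac{1}{17} + 2\right)^{2} = \left(\frac{35}{17}\right)^{2} = \frac{1225}{289}$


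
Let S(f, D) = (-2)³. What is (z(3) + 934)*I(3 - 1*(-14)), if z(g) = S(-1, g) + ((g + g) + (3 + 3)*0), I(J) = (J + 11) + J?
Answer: 41940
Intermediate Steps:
S(f, D) = -8
I(J) = 11 + 2*J (I(J) = (11 + J) + J = 11 + 2*J)
z(g) = -8 + 2*g (z(g) = -8 + ((g + g) + (3 + 3)*0) = -8 + (2*g + 6*0) = -8 + (2*g + 0) = -8 + 2*g)
(z(3) + 934)*I(3 - 1*(-14)) = ((-8 + 2*3) + 934)*(11 + 2*(3 - 1*(-14))) = ((-8 + 6) + 934)*(11 + 2*(3 + 14)) = (-2 + 934)*(11 + 2*17) = 932*(11 + 34) = 932*45 = 41940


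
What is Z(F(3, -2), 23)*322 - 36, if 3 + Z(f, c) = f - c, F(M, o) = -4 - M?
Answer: -10662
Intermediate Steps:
Z(f, c) = -3 + f - c (Z(f, c) = -3 + (f - c) = -3 + f - c)
Z(F(3, -2), 23)*322 - 36 = (-3 + (-4 - 1*3) - 1*23)*322 - 36 = (-3 + (-4 - 3) - 23)*322 - 36 = (-3 - 7 - 23)*322 - 36 = -33*322 - 36 = -10626 - 36 = -10662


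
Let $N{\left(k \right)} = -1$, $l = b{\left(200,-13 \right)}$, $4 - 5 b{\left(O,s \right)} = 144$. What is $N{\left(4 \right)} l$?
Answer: $28$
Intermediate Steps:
$b{\left(O,s \right)} = -28$ ($b{\left(O,s \right)} = \frac{4}{5} - \frac{144}{5} = -28$)
$l = -28$
$N{\left(4 \right)} l = \left(-1\right) \left(-28\right) = 28$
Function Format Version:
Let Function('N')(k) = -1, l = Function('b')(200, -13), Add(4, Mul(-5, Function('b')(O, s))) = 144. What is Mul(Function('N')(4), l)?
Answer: 28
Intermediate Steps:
Function('b')(O, s) = -28 (Function('b')(O, s) = Add(Rational(4, 5), Mul(Rational(-1, 5), 144)) = Add(Rational(4, 5), Rational(-144, 5)) = -28)
l = -28
Mul(Function('N')(4), l) = Mul(-1, -28) = 28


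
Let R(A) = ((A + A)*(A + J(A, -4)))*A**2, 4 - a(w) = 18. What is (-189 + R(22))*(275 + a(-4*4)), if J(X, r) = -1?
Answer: 116674047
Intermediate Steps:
a(w) = -14 (a(w) = 4 - 1*18 = 4 - 18 = -14)
R(A) = 2*A**3*(-1 + A) (R(A) = ((A + A)*(A - 1))*A**2 = ((2*A)*(-1 + A))*A**2 = (2*A*(-1 + A))*A**2 = 2*A**3*(-1 + A))
(-189 + R(22))*(275 + a(-4*4)) = (-189 + 2*22**3*(-1 + 22))*(275 - 14) = (-189 + 2*10648*21)*261 = (-189 + 447216)*261 = 447027*261 = 116674047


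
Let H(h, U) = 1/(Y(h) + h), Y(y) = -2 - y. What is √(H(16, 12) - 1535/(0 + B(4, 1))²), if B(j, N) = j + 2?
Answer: I*√1553/6 ≈ 6.568*I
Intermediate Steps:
B(j, N) = 2 + j
H(h, U) = -½ (H(h, U) = 1/((-2 - h) + h) = 1/(-2) = -½)
√(H(16, 12) - 1535/(0 + B(4, 1))²) = √(-½ - 1535/(0 + (2 + 4))²) = √(-½ - 1535/(0 + 6)²) = √(-½ - 1535/(6²)) = √(-½ - 1535/36) = √(-1553/36) = I*√1553/6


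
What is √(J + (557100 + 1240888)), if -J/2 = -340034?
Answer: 2*√619514 ≈ 1574.2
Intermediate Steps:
J = 680068 (J = -2*(-340034) = 680068)
√(J + (557100 + 1240888)) = √(680068 + (557100 + 1240888)) = √(680068 + 1797988) = √2478056 = 2*√619514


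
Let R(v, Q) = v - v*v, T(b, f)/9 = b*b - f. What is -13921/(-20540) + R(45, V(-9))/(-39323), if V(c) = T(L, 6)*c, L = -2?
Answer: 588084683/807694420 ≈ 0.72810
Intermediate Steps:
T(b, f) = -9*f + 9*b² (T(b, f) = 9*(b*b - f) = 9*(b² - f) = -9*f + 9*b²)
V(c) = -18*c (V(c) = (-9*6 + 9*(-2)²)*c = (-54 + 9*4)*c = (-54 + 36)*c = -18*c)
R(v, Q) = v - v²
-13921/(-20540) + R(45, V(-9))/(-39323) = -13921/(-20540) + (45*(1 - 1*45))/(-39323) = -13921*(-1/20540) + (45*(1 - 45))*(-1/39323) = 13921/20540 + (45*(-44))*(-1/39323) = 13921/20540 - 1980*(-1/39323) = 13921/20540 + 1980/39323 = 588084683/807694420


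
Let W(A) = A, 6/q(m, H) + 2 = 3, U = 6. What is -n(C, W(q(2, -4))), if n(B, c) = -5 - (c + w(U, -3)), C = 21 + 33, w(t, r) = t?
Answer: 17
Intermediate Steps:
q(m, H) = 6 (q(m, H) = 6/(-2 + 3) = 6/1 = 6*1 = 6)
C = 54
n(B, c) = -11 - c (n(B, c) = -5 - (c + 6) = -5 - (6 + c) = -5 + (-6 - c) = -11 - c)
-n(C, W(q(2, -4))) = -(-11 - 1*6) = -(-11 - 6) = -1*(-17) = 17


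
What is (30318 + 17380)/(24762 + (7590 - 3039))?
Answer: 47698/29313 ≈ 1.6272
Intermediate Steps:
(30318 + 17380)/(24762 + (7590 - 3039)) = 47698/(24762 + 4551) = 47698/29313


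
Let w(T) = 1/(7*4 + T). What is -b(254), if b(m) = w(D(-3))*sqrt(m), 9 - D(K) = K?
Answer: -sqrt(254)/40 ≈ -0.39843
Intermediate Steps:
D(K) = 9 - K
w(T) = 1/(28 + T)
b(m) = sqrt(m)/40 (b(m) = sqrt(m)/(28 + (9 - 1*(-3))) = sqrt(m)/(28 + (9 + 3)) = sqrt(m)/(28 + 12) = sqrt(m)/40)
-b(254) = -sqrt(254)/40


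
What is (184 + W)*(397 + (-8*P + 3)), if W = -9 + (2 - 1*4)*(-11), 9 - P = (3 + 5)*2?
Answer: 89832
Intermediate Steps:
P = -7 (P = 9 - (3 + 5)*2 = 9 - 8*2 = 9 - 1*16 = 9 - 16 = -7)
W = 13 (W = -9 + (2 - 4)*(-11) = -9 - 2*(-11) = -9 + 22 = 13)
(184 + W)*(397 + (-8*P + 3)) = (184 + 13)*(397 + (-8*(-7) + 3)) = 197*(397 + (56 + 3)) = 197*(397 + 59) = 197*456 = 89832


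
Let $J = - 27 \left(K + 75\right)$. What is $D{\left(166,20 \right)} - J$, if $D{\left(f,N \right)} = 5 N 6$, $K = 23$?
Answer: $3246$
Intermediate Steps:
$D{\left(f,N \right)} = 30 N$
$J = -2646$ ($J = - 27 \left(23 + 75\right) = \left(-27\right) 98 = -2646$)
$D{\left(166,20 \right)} - J = 30 \cdot 20 - -2646 = 600 + 2646 = 3246$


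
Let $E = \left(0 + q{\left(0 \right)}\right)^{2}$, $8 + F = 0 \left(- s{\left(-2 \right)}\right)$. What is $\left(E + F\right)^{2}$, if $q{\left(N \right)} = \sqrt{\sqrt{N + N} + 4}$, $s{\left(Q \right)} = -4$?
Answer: $16$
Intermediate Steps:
$q{\left(N \right)} = \sqrt{4 + \sqrt{2} \sqrt{N}}$ ($q{\left(N \right)} = \sqrt{\sqrt{2 N} + 4} = \sqrt{\sqrt{2} \sqrt{N} + 4} = \sqrt{4 + \sqrt{2} \sqrt{N}}$)
$F = -8$ ($F = -8 + 0 \left(\left(-1\right) \left(-4\right)\right) = -8 + 0 \cdot 4 = -8 + 0 = -8$)
$E = 4$ ($E = \left(0 + \sqrt{4 + \sqrt{2} \sqrt{0}}\right)^{2} = \left(0 + \sqrt{4 + \sqrt{2} \cdot 0}\right)^{2} = \left(0 + \sqrt{4 + 0}\right)^{2} = \left(0 + \sqrt{4}\right)^{2} = \left(0 + 2\right)^{2} = 2^{2} = 4$)
$\left(E + F\right)^{2} = \left(4 - 8\right)^{2} = \left(-4\right)^{2} = 16$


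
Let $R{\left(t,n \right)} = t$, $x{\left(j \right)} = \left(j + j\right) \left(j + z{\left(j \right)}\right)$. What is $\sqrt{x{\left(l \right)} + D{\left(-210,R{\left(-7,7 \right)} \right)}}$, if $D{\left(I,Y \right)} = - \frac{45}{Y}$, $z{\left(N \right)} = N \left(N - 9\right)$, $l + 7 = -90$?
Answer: $\frac{i \sqrt{96818295}}{7} \approx 1405.7 i$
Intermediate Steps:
$l = -97$ ($l = -7 - 90 = -97$)
$z{\left(N \right)} = N \left(-9 + N\right)$
$x{\left(j \right)} = 2 j \left(j + j \left(-9 + j\right)\right)$ ($x{\left(j \right)} = \left(j + j\right) \left(j + j \left(-9 + j\right)\right) = 2 j \left(j + j \left(-9 + j\right)\right)$)
$\sqrt{x{\left(l \right)} + D{\left(-210,R{\left(-7,7 \right)} \right)}} = \sqrt{2 \left(-97\right)^{2} \left(-8 - 97\right) - \frac{45}{-7}} = \sqrt{2 \cdot 9409 \left(-105\right) - - \frac{45}{7}} = \sqrt{-1975890 + \frac{45}{7}} = \sqrt{- \frac{13831185}{7}} = \frac{i \sqrt{96818295}}{7}$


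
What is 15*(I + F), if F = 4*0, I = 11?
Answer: 165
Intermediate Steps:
F = 0
15*(I + F) = 15*(11 + 0) = 15*11 = 165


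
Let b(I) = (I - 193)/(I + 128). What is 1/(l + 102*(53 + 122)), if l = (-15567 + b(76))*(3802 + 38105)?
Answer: -68/44361326865 ≈ -1.5329e-9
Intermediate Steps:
b(I) = (-193 + I)/(128 + I)
l = -44362540665/68 (l = (-15567 + (-193 + 76)/(128 + 76))*(3802 + 38105) = (-15567 - 117/204)*41907 = (-15567 + (1/204)*(-117))*41907 = (-15567 - 39/68)*41907 = -1058595/68*41907 = -44362540665/68 ≈ -6.5239e+8)
1/(l + 102*(53 + 122)) = 1/(-44362540665/68 + 102*(53 + 122)) = 1/(-44362540665/68 + 102*175) = 1/(-44362540665/68 + 17850) = 1/(-44361326865/68) = -68/44361326865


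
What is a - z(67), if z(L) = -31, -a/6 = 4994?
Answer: -29933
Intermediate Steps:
a = -29964 (a = -6*4994 = -29964)
a - z(67) = -29964 - 1*(-31) = -29964 + 31 = -29933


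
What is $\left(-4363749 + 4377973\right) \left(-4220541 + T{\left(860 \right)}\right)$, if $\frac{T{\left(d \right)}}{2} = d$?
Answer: $-60008509904$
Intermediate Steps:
$T{\left(d \right)} = 2 d$
$\left(-4363749 + 4377973\right) \left(-4220541 + T{\left(860 \right)}\right) = \left(-4363749 + 4377973\right) \left(-4220541 + 2 \cdot 860\right) = 14224 \left(-4220541 + 1720\right) = 14224 \left(-4218821\right) = -60008509904$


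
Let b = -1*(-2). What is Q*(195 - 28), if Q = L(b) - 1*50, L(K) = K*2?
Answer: -7682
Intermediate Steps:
b = 2
L(K) = 2*K
Q = -46 (Q = 2*2 - 1*50 = 4 - 50 = -46)
Q*(195 - 28) = -46*(195 - 28) = -46*167 = -7682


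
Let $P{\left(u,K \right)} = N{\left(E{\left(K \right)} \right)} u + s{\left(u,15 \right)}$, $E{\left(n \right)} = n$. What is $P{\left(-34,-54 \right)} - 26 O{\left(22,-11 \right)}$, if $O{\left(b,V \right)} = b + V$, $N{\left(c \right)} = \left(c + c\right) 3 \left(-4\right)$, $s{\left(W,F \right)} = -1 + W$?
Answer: $-44385$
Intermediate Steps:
$N{\left(c \right)} = - 24 c$ ($N{\left(c \right)} = 2 c \left(-12\right) = - 24 c$)
$P{\left(u,K \right)} = -1 + u - 24 K u$ ($P{\left(u,K \right)} = - 24 K u + \left(-1 + u\right) = -1 + u - 24 K u$)
$O{\left(b,V \right)} = V + b$
$P{\left(-34,-54 \right)} - 26 O{\left(22,-11 \right)} = \left(-1 - 34 - \left(-1296\right) \left(-34\right)\right) - 26 \left(-11 + 22\right) = \left(-1 - 34 - 44064\right) - 26 \cdot 11 = -44099 - 286 = -44385$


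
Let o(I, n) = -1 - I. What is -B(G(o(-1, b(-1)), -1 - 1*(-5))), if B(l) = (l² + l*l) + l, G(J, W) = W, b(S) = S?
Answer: -36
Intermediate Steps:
B(l) = l + 2*l² (B(l) = (l² + l²) + l = 2*l² + l = l + 2*l²)
-B(G(o(-1, b(-1)), -1 - 1*(-5))) = -(-1 - 1*(-5))*(1 + 2*(-1 - 1*(-5))) = -(-1 + 5)*(1 + 2*(-1 + 5)) = -4*(1 + 2*4) = -4*(1 + 8) = -4*9 = -1*36 = -36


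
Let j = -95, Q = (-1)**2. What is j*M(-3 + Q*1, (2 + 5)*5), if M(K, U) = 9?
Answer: -855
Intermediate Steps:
Q = 1
j*M(-3 + Q*1, (2 + 5)*5) = -95*9 = -855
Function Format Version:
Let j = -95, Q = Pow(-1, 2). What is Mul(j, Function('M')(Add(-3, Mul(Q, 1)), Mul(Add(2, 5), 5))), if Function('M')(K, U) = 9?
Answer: -855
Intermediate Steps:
Q = 1
Mul(j, Function('M')(Add(-3, Mul(Q, 1)), Mul(Add(2, 5), 5))) = Mul(-95, 9) = -855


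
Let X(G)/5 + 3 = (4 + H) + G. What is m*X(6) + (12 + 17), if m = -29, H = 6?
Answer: -1856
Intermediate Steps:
X(G) = 35 + 5*G (X(G) = -15 + 5*((4 + 6) + G) = -15 + 5*(10 + G) = -15 + (50 + 5*G) = 35 + 5*G)
m*X(6) + (12 + 17) = -29*(35 + 5*6) + (12 + 17) = -29*(35 + 30) + 29 = -29*65 + 29 = -1885 + 29 = -1856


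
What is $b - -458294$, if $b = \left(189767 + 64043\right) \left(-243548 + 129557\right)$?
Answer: $-28931597416$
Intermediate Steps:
$b = -28932055710$ ($b = 253810 \left(-113991\right) = -28932055710$)
$b - -458294 = -28932055710 - -458294 = -28932055710 + 458294 = -28931597416$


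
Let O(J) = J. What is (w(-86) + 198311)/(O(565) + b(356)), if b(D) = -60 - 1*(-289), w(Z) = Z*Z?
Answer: 205707/794 ≈ 259.08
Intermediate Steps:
w(Z) = Z**2
b(D) = 229 (b(D) = -60 + 289 = 229)
(w(-86) + 198311)/(O(565) + b(356)) = ((-86)**2 + 198311)/(565 + 229) = (7396 + 198311)/794 = 205707*(1/794) = 205707/794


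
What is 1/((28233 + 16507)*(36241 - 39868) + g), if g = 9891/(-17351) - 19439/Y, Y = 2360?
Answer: -40948360/6644771815581649 ≈ -6.1625e-9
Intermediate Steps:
g = -360628849/40948360 (g = 9891/(-17351) - 19439/2360 = 9891*(-1/17351) - 19439*1/2360 = -9891/17351 - 19439/2360 = -360628849/40948360 ≈ -8.8069)
1/((28233 + 16507)*(36241 - 39868) + g) = 1/((28233 + 16507)*(36241 - 39868) - 360628849/40948360) = 1/(44740*(-3627) - 360628849/40948360) = 1/(-162271980 - 360628849/40948360) = 1/(-6644771815581649/40948360) = -40948360/6644771815581649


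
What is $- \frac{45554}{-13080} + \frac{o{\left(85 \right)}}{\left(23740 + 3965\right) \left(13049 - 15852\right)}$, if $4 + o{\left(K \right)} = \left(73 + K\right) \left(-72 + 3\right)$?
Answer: $\frac{39308165191}{11286167380} \approx 3.4829$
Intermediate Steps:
$o{\left(K \right)} = -5041 - 69 K$ ($o{\left(K \right)} = -4 + \left(73 + K\right) \left(-72 + 3\right) = -4 + \left(73 + K\right) \left(-69\right) = -4 - \left(5037 + 69 K\right) = -5041 - 69 K$)
$- \frac{45554}{-13080} + \frac{o{\left(85 \right)}}{\left(23740 + 3965\right) \left(13049 - 15852\right)} = - \frac{45554}{-13080} + \frac{-5041 - 5865}{\left(23740 + 3965\right) \left(13049 - 15852\right)} = \left(-45554\right) \left(- \frac{1}{13080}\right) + \frac{-5041 - 5865}{27705 \left(-2803\right)} = \frac{22777}{6540} - \frac{10906}{-77657115} = \frac{22777}{6540} - - \frac{10906}{77657115} = \frac{22777}{6540} + \frac{10906}{77657115} = \frac{39308165191}{11286167380}$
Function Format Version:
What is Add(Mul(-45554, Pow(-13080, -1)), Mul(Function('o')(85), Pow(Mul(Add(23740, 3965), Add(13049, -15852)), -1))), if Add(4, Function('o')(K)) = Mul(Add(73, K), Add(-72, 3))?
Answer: Rational(39308165191, 11286167380) ≈ 3.4829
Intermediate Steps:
Function('o')(K) = Add(-5041, Mul(-69, K)) (Function('o')(K) = Add(-4, Mul(Add(73, K), Add(-72, 3))) = Add(-4, Mul(Add(73, K), -69)) = Add(-4, Add(-5037, Mul(-69, K))) = Add(-5041, Mul(-69, K)))
Add(Mul(-45554, Pow(-13080, -1)), Mul(Function('o')(85), Pow(Mul(Add(23740, 3965), Add(13049, -15852)), -1))) = Add(Mul(-45554, Pow(-13080, -1)), Mul(Add(-5041, Mul(-69, 85)), Pow(Mul(Add(23740, 3965), Add(13049, -15852)), -1))) = Add(Mul(-45554, Rational(-1, 13080)), Mul(Add(-5041, -5865), Pow(Mul(27705, -2803), -1))) = Add(Rational(22777, 6540), Mul(-10906, Pow(-77657115, -1))) = Add(Rational(22777, 6540), Mul(-10906, Rational(-1, 77657115))) = Add(Rational(22777, 6540), Rational(10906, 77657115)) = Rational(39308165191, 11286167380)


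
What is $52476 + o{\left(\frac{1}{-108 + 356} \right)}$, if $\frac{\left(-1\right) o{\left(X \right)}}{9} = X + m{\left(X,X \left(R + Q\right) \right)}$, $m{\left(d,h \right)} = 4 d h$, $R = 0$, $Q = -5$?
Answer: $\frac{806870463}{15376} \approx 52476.0$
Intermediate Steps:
$m{\left(d,h \right)} = 4 d h$
$o{\left(X \right)} = - 9 X + 180 X^{2}$ ($o{\left(X \right)} = - 9 \left(X + 4 X X \left(0 - 5\right)\right) = - 9 \left(X + 4 X X \left(-5\right)\right) = - 9 \left(X + 4 X \left(- 5 X\right)\right) = - 9 \left(X - 20 X^{2}\right) = - 9 X + 180 X^{2}$)
$52476 + o{\left(\frac{1}{-108 + 356} \right)} = 52476 + \frac{9 \left(-1 + \frac{20}{-108 + 356}\right)}{-108 + 356} = 52476 + \frac{9 \left(-1 + \frac{20}{248}\right)}{248} = 52476 + 9 \cdot \frac{1}{248} \left(-1 + 20 \cdot \frac{1}{248}\right) = 52476 + 9 \cdot \frac{1}{248} \left(-1 + \frac{5}{62}\right) = 52476 + 9 \cdot \frac{1}{248} \left(- \frac{57}{62}\right) = 52476 - \frac{513}{15376} = \frac{806870463}{15376}$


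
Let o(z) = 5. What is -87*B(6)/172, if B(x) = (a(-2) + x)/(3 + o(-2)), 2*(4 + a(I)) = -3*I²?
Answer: 87/344 ≈ 0.25291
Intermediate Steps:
a(I) = -4 - 3*I²/2 (a(I) = -4 + (-3*I²)/2 = -4 - 3*I²/2)
B(x) = -5/4 + x/8 (B(x) = ((-4 - 3/2*(-2)²) + x)/(3 + 5) = ((-4 - 3/2*4) + x)/8 = ((-4 - 6) + x)*(⅛) = (-10 + x)*(⅛) = -5/4 + x/8)
-87*B(6)/172 = -87*(-5/4 + (⅛)*6)/172 = -87*(-5/4 + ¾)/172 = -(-87)/(2*172) = -87*(-1/344) = 87/344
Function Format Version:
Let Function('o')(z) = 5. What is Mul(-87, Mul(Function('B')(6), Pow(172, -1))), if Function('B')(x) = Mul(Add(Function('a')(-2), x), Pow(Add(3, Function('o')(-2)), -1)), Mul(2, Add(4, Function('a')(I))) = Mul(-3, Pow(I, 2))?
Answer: Rational(87, 344) ≈ 0.25291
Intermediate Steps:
Function('a')(I) = Add(-4, Mul(Rational(-3, 2), Pow(I, 2))) (Function('a')(I) = Add(-4, Mul(Rational(1, 2), Mul(-3, Pow(I, 2)))) = Add(-4, Mul(Rational(-3, 2), Pow(I, 2))))
Function('B')(x) = Add(Rational(-5, 4), Mul(Rational(1, 8), x)) (Function('B')(x) = Mul(Add(Add(-4, Mul(Rational(-3, 2), Pow(-2, 2))), x), Pow(Add(3, 5), -1)) = Mul(Add(Add(-4, Mul(Rational(-3, 2), 4)), x), Pow(8, -1)) = Mul(Add(Add(-4, -6), x), Rational(1, 8)) = Mul(Add(-10, x), Rational(1, 8)) = Add(Rational(-5, 4), Mul(Rational(1, 8), x)))
Mul(-87, Mul(Function('B')(6), Pow(172, -1))) = Mul(-87, Mul(Add(Rational(-5, 4), Mul(Rational(1, 8), 6)), Pow(172, -1))) = Mul(-87, Mul(Add(Rational(-5, 4), Rational(3, 4)), Rational(1, 172))) = Mul(-87, Mul(Rational(-1, 2), Rational(1, 172))) = Mul(-87, Rational(-1, 344)) = Rational(87, 344)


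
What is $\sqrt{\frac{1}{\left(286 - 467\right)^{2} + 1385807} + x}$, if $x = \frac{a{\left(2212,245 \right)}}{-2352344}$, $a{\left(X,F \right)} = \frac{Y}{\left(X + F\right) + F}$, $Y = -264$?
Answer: $\frac{\sqrt{59263322289967050601290}}{281764553531412} \approx 0.00086399$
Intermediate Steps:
$a{\left(X,F \right)} = - \frac{264}{X + 2 F}$ ($a{\left(X,F \right)} = - \frac{264}{\left(X + F\right) + F} = - \frac{264}{\left(F + X\right) + F} = - \frac{264}{X + 2 F}$)
$x = \frac{33}{794504186}$ ($x = \frac{\left(-264\right) \frac{1}{2212 + 2 \cdot 245}}{-2352344} = - \frac{264}{2212 + 490} \left(- \frac{1}{2352344}\right) = - \frac{264}{2702} \left(- \frac{1}{2352344}\right) = \left(-264\right) \frac{1}{2702} \left(- \frac{1}{2352344}\right) = \left(- \frac{132}{1351}\right) \left(- \frac{1}{2352344}\right) = \frac{33}{794504186} \approx 4.1535 \cdot 10^{-8}$)
$\sqrt{\frac{1}{\left(286 - 467\right)^{2} + 1385807} + x} = \sqrt{\frac{1}{\left(286 - 467\right)^{2} + 1385807} + \frac{33}{794504186}} = \sqrt{\frac{1}{\left(-181\right)^{2} + 1385807} + \frac{33}{794504186}} = \sqrt{\frac{1}{32761 + 1385807} + \frac{33}{794504186}} = \sqrt{\frac{1}{1418568} + \frac{33}{794504186}} = \sqrt{\frac{420658465}{563529107062824}} = \frac{\sqrt{59263322289967050601290}}{281764553531412}$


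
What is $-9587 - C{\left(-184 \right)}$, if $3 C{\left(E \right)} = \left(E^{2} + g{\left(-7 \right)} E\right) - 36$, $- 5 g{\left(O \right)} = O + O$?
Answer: $- \frac{103443}{5} \approx -20689.0$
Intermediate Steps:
$g{\left(O \right)} = - \frac{2 O}{5}$ ($g{\left(O \right)} = - \frac{O + O}{5} = - \frac{2 O}{5}$)
$C{\left(E \right)} = -12 + \frac{E^{2}}{3} + \frac{14 E}{15}$ ($C{\left(E \right)} = \frac{\left(E^{2} + \left(- \frac{2}{5}\right) \left(-7\right) E\right) - 36}{3} = \frac{\left(E^{2} + \frac{14 E}{5}\right) - 36}{3} = \frac{-36 + E^{2} + \frac{14 E}{5}}{3} = -12 + \frac{E^{2}}{3} + \frac{14 E}{15}$)
$-9587 - C{\left(-184 \right)} = -9587 - \left(-12 + \frac{\left(-184\right)^{2}}{3} + \frac{14}{15} \left(-184\right)\right) = -9587 - \left(-12 + \frac{1}{3} \cdot 33856 - \frac{2576}{15}\right) = -9587 - \left(-12 + \frac{33856}{3} - \frac{2576}{15}\right) = -9587 - \frac{55508}{5} = - \frac{103443}{5}$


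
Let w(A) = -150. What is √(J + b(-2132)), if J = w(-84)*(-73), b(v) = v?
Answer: √8818 ≈ 93.904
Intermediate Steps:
J = 10950 (J = -150*(-73) = 10950)
√(J + b(-2132)) = √(10950 - 2132) = √8818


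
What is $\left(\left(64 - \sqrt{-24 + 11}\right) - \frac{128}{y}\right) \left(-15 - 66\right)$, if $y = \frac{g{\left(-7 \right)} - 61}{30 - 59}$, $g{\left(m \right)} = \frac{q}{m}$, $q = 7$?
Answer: $- \frac{10368}{31} + 81 i \sqrt{13} \approx -334.45 + 292.05 i$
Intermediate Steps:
$g{\left(m \right)} = \frac{7}{m}$
$y = \frac{62}{29}$ ($y = \frac{\frac{7}{-7} - 61}{30 - 59} = \frac{7 \left(- \frac{1}{7}\right) - 61}{-29} = \left(-1 - 61\right) \left(- \frac{1}{29}\right) = \left(-62\right) \left(- \frac{1}{29}\right) = \frac{62}{29} \approx 2.1379$)
$\left(\left(64 - \sqrt{-24 + 11}\right) - \frac{128}{y}\right) \left(-15 - 66\right) = \left(\left(64 - \sqrt{-24 + 11}\right) - \frac{128}{\frac{62}{29}}\right) \left(-15 - 66\right) = \left(\left(64 - \sqrt{-13}\right) - \frac{1856}{31}\right) \left(-15 - 66\right) = \left(\left(64 - i \sqrt{13}\right) - \frac{1856}{31}\right) \left(-81\right) = \left(\frac{128}{31} - i \sqrt{13}\right) \left(-81\right) = - \frac{10368}{31} + 81 i \sqrt{13}$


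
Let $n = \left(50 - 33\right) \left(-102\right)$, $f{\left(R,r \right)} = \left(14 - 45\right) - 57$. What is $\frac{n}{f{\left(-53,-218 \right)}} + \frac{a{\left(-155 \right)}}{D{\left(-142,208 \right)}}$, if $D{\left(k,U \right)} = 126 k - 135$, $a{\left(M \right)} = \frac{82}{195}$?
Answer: $\frac{3047731147}{154671660} \approx 19.705$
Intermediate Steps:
$a{\left(M \right)} = \frac{82}{195}$ ($a{\left(M \right)} = 82 \cdot \frac{1}{195} = \frac{82}{195}$)
$f{\left(R,r \right)} = -88$ ($f{\left(R,r \right)} = -31 - 57 = -88$)
$D{\left(k,U \right)} = -135 + 126 k$
$n = -1734$ ($n = 17 \left(-102\right) = -1734$)
$\frac{n}{f{\left(-53,-218 \right)}} + \frac{a{\left(-155 \right)}}{D{\left(-142,208 \right)}} = - \frac{1734}{-88} + \frac{82}{195 \left(-135 + 126 \left(-142\right)\right)} = \left(-1734\right) \left(- \frac{1}{88}\right) + \frac{82}{195 \left(-135 - 17892\right)} = \frac{867}{44} + \frac{82}{195 \left(-18027\right)} = \frac{867}{44} + \frac{82}{195} \left(- \frac{1}{18027}\right) = \frac{867}{44} - \frac{82}{3515265} = \frac{3047731147}{154671660}$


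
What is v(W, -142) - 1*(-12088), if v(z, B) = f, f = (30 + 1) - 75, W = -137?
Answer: 12044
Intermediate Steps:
f = -44 (f = 31 - 75 = -44)
v(z, B) = -44
v(W, -142) - 1*(-12088) = -44 - 1*(-12088) = -44 + 12088 = 12044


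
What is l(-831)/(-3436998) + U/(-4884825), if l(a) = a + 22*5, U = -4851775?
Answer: 74129168579/74618372246 ≈ 0.99344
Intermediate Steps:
l(a) = 110 + a (l(a) = a + 110 = 110 + a)
l(-831)/(-3436998) + U/(-4884825) = (110 - 831)/(-3436998) - 4851775/(-4884825) = -721*(-1/3436998) - 4851775*(-1/4884825) = 721/3436998 + 194071/195393 = 74129168579/74618372246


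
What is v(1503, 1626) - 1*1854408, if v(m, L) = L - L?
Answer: -1854408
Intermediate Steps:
v(m, L) = 0
v(1503, 1626) - 1*1854408 = 0 - 1*1854408 = 0 - 1854408 = -1854408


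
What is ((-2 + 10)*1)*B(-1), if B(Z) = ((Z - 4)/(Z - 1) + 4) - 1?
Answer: 44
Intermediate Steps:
B(Z) = 3 + (-4 + Z)/(-1 + Z) (B(Z) = ((-4 + Z)/(-1 + Z) + 4) - 1 = (4 + (-4 + Z)/(-1 + Z)) - 1 = 3 + (-4 + Z)/(-1 + Z))
((-2 + 10)*1)*B(-1) = ((-2 + 10)*1)*((-7 + 4*(-1))/(-1 - 1)) = (8*1)*((-7 - 4)/(-2)) = 8*(-½*(-11)) = 8*(11/2) = 44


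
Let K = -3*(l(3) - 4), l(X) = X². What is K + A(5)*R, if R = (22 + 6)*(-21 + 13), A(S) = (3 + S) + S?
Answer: -2927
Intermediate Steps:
A(S) = 3 + 2*S
R = -224 (R = 28*(-8) = -224)
K = -15 (K = -3*(3² - 4) = -3*(9 - 4) = -3*5 = -15)
K + A(5)*R = -15 + (3 + 2*5)*(-224) = -15 + (3 + 10)*(-224) = -15 + 13*(-224) = -15 - 2912 = -2927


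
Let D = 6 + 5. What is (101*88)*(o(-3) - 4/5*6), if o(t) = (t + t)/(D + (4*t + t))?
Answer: -146652/5 ≈ -29330.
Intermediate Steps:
D = 11
o(t) = 2*t/(11 + 5*t) (o(t) = (t + t)/(11 + (4*t + t)) = (2*t)/(11 + 5*t) = 2*t/(11 + 5*t))
(101*88)*(o(-3) - 4/5*6) = (101*88)*(2*(-3)/(11 + 5*(-3)) - 4/5*6) = 8888*(2*(-3)/(11 - 15) - 4*⅕*6) = 8888*(2*(-3)/(-4) - ⅘*6) = 8888*(2*(-3)*(-¼) - 24/5) = 8888*(3/2 - 24/5) = 8888*(-33/10) = -146652/5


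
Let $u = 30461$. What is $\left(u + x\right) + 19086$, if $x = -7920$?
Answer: $41627$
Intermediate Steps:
$\left(u + x\right) + 19086 = \left(30461 - 7920\right) + 19086 = 22541 + 19086 = 41627$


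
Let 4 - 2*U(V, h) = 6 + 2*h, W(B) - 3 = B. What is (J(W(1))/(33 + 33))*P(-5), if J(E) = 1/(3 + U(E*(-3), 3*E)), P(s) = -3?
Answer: 1/220 ≈ 0.0045455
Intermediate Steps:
W(B) = 3 + B
U(V, h) = -1 - h (U(V, h) = 2 - (6 + 2*h)/2 = 2 + (-3 - h) = -1 - h)
J(E) = 1/(2 - 3*E) (J(E) = 1/(3 + (-1 - 3*E)) = 1/(2 - 3*E))
(J(W(1))/(33 + 33))*P(-5) = ((-1/(-2 + 3*(3 + 1)))/(33 + 33))*(-3) = ((-1/(-2 + 3*4))/66)*(-3) = ((-1/(-2 + 12))/66)*(-3) = ((-1/10)/66)*(-3) = ((-1*⅒)/66)*(-3) = ((1/66)*(-⅒))*(-3) = -1/660*(-3) = 1/220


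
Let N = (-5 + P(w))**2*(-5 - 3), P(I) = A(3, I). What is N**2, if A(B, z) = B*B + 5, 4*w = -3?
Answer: 419904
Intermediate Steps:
w = -3/4 (w = (1/4)*(-3) = -3/4 ≈ -0.75000)
A(B, z) = 5 + B**2 (A(B, z) = B**2 + 5 = 5 + B**2)
P(I) = 14 (P(I) = 5 + 3**2 = 5 + 9 = 14)
N = -648 (N = (-5 + 14)**2*(-5 - 3) = 9**2*(-8) = 81*(-8) = -648)
N**2 = (-648)**2 = 419904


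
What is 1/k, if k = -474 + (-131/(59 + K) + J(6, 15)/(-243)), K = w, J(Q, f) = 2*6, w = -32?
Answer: -81/38791 ≈ -0.0020881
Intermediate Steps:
J(Q, f) = 12
K = -32
k = -38791/81 (k = -474 + (-131/(59 - 32) + 12/(-243)) = -474 + (-131/27 + 12*(-1/243)) = -474 + (-131*1/27 - 4/81) = -474 + (-131/27 - 4/81) = -474 - 397/81 = -38791/81 ≈ -478.90)
1/k = 1/(-38791/81) = -81/38791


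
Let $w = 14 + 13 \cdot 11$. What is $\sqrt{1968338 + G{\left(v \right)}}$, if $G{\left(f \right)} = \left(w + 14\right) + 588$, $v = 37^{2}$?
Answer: $\sqrt{1969097} \approx 1403.2$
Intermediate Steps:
$v = 1369$
$w = 157$ ($w = 14 + 143 = 157$)
$G{\left(f \right)} = 759$ ($G{\left(f \right)} = \left(157 + 14\right) + 588 = 171 + 588 = 759$)
$\sqrt{1968338 + G{\left(v \right)}} = \sqrt{1968338 + 759} = \sqrt{1969097}$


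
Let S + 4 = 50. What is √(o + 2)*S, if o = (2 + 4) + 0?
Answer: 92*√2 ≈ 130.11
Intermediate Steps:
S = 46 (S = -4 + 50 = 46)
o = 6 (o = 6 + 0 = 6)
√(o + 2)*S = √(6 + 2)*46 = √8*46 = (2*√2)*46 = 92*√2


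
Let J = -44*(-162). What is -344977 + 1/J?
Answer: -2458996055/7128 ≈ -3.4498e+5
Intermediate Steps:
J = 7128
-344977 + 1/J = -344977 + 1/7128 = -2458996055/7128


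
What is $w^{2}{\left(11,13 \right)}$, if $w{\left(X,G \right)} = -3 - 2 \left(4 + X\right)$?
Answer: $1089$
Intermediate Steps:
$w{\left(X,G \right)} = -11 - 2 X$ ($w{\left(X,G \right)} = -3 - \left(8 + 2 X\right) = -11 - 2 X$)
$w^{2}{\left(11,13 \right)} = \left(-11 - 22\right)^{2} = \left(-33\right)^{2} = 1089$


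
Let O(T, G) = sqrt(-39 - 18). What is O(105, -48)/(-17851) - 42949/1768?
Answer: -42949/1768 - I*sqrt(57)/17851 ≈ -24.292 - 0.00042294*I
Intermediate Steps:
O(T, G) = I*sqrt(57) (O(T, G) = sqrt(-57) = I*sqrt(57))
O(105, -48)/(-17851) - 42949/1768 = (I*sqrt(57))/(-17851) - 42949/1768 = (I*sqrt(57))*(-1/17851) - 42949*1/1768 = -I*sqrt(57)/17851 - 42949/1768 = -42949/1768 - I*sqrt(57)/17851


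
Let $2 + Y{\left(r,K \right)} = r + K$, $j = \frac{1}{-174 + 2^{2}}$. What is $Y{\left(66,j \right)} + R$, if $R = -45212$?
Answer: $- \frac{7675161}{170} \approx -45148.0$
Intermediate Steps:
$j = - \frac{1}{170}$ ($j = \frac{1}{-174 + 4} = \frac{1}{-170} = - \frac{1}{170} \approx -0.0058824$)
$Y{\left(r,K \right)} = -2 + K + r$ ($Y{\left(r,K \right)} = -2 + \left(r + K\right) = -2 + \left(K + r\right) = -2 + K + r$)
$Y{\left(66,j \right)} + R = \left(-2 - \frac{1}{170} + 66\right) - 45212 = \frac{10879}{170} - 45212 = - \frac{7675161}{170}$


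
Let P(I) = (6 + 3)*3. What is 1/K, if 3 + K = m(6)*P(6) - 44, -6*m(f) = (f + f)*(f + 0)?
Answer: -1/371 ≈ -0.0026954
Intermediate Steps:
P(I) = 27 (P(I) = 9*3 = 27)
m(f) = -f²/3 (m(f) = -(f + f)*(f + 0)/6 = -2*f*f/6 = -f²/3)
K = -371 (K = -3 + (-⅓*6²*27 - 44) = -3 + (-⅓*36*27 - 44) = -3 + (-12*27 - 44) = -3 + (-324 - 44) = -3 - 368 = -371)
1/K = 1/(-371) = -1/371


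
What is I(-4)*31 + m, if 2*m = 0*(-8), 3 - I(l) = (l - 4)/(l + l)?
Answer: 62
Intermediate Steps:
I(l) = 3 - (-4 + l)/(2*l) (I(l) = 3 - (l - 4)/(l + l) = 3 - (-4 + l)/(2*l))
m = 0 (m = (0*(-8))/2 = (1/2)*0 = 0)
I(-4)*31 + m = (5/2 + 2/(-4))*31 + 0 = (5/2 + 2*(-1/4))*31 + 0 = (5/2 - 1/2)*31 + 0 = 2*31 + 0 = 62 + 0 = 62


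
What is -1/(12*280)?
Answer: -1/3360 ≈ -0.00029762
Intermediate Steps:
-1/(12*280) = -1/3360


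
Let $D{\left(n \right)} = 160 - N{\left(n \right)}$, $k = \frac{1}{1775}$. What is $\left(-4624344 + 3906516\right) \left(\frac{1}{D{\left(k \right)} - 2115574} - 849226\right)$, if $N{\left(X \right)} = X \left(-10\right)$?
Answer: $\frac{114447790197652202211}{187742992} \approx 6.096 \cdot 10^{11}$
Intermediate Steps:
$N{\left(X \right)} = - 10 X$
$k = \frac{1}{1775} \approx 0.00056338$
$D{\left(n \right)} = 160 + 10 n$ ($D{\left(n \right)} = 160 - - 10 n = 160 + 10 n$)
$\left(-4624344 + 3906516\right) \left(\frac{1}{D{\left(k \right)} - 2115574} - 849226\right) = \left(-4624344 + 3906516\right) \left(\frac{1}{\left(160 + 10 \cdot \frac{1}{1775}\right) - 2115574} - 849226\right) = - 717828 \left(\frac{1}{\left(160 + \frac{2}{355}\right) - 2115574} - 849226\right) = - 717828 \left(\frac{1}{\frac{56802}{355} - 2115574} - 849226\right) = - 717828 \left(\frac{1}{- \frac{750971968}{355}} - 849226\right) = - 717828 \left(- \frac{355}{750971968} - 849226\right) = \left(-717828\right) \left(- \frac{637744920497123}{750971968}\right) = \frac{114447790197652202211}{187742992}$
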